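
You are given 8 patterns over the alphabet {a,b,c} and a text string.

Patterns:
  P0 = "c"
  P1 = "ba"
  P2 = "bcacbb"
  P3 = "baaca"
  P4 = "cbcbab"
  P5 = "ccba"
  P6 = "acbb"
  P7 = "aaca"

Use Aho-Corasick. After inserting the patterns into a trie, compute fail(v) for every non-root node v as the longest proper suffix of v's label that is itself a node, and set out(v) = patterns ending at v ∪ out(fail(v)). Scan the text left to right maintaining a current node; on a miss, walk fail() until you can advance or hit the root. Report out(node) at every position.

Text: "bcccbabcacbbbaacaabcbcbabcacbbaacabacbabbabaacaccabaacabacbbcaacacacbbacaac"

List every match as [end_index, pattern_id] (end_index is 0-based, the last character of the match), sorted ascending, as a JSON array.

Build:
Trie nodes:
  0='ε' goto a→20 b→2 c→1
  1='c' goto b→12 c→17  [P0 ends]
  2='b' goto a→3 c→4
  3='ba' goto a→9  [P1 ends]
  4='bc' goto a→5
  5='bca' goto c→6
  6='bcac' goto b→7
  7='bcacb' goto b→8
  8='bcacbb' goto ·  [P2 ends]
  9='baa' goto c→10
  10='baac' goto a→11
  11='baaca' goto ·  [P3 ends]
  12='cb' goto c→13
  13='cbc' goto b→14
  14='cbcb' goto a→15
  15='cbcba' goto b→16
  16='cbcbab' goto ·  [P4 ends]
  17='cc' goto b→18
  18='ccb' goto a→19
  19='ccba' goto ·  [P5 ends]
  20='a' goto a→24 c→21
  21='ac' goto b→22
  22='acb' goto b→23
  23='acbb' goto ·  [P6 ends]
  24='aa' goto c→25
  25='aac' goto a→26
  26='aaca' goto ·  [P7 ends]

Failure links (BFS by depth):
  fail(1) 'c': from fail(0)=0 chase 'c': 0 ⇒ 0;  out={0}∪out(0)={0}
  fail(2) 'b': from fail(0)=0 chase 'b': 0 ⇒ 0;  out=∅∪out(0)=∅
  fail(20) 'a': from fail(0)=0 chase 'a': 0 ⇒ 0;  out=∅∪out(0)=∅
  fail(3) 'ba': from fail(2)=0 chase 'a': 0 ⇒ 20;  out={1}∪out(20)={1}
  fail(4) 'bc': from fail(2)=0 chase 'c': 0 ⇒ 1;  out=∅∪out(1)={0}
  fail(12) 'cb': from fail(1)=0 chase 'b': 0 ⇒ 2;  out=∅∪out(2)=∅
  fail(17) 'cc': from fail(1)=0 chase 'c': 0 ⇒ 1;  out=∅∪out(1)={0}
  fail(21) 'ac': from fail(20)=0 chase 'c': 0 ⇒ 1;  out=∅∪out(1)={0}
  fail(24) 'aa': from fail(20)=0 chase 'a': 0 ⇒ 20;  out=∅∪out(20)=∅
  fail(5) 'bca': from fail(4)=1 chase 'a': 1→0 ⇒ 20;  out=∅∪out(20)=∅
  fail(9) 'baa': from fail(3)=20 chase 'a': 20 ⇒ 24;  out=∅∪out(24)=∅
  fail(13) 'cbc': from fail(12)=2 chase 'c': 2 ⇒ 4;  out=∅∪out(4)={0}
  fail(18) 'ccb': from fail(17)=1 chase 'b': 1 ⇒ 12;  out=∅∪out(12)=∅
  fail(22) 'acb': from fail(21)=1 chase 'b': 1 ⇒ 12;  out=∅∪out(12)=∅
  fail(25) 'aac': from fail(24)=20 chase 'c': 20 ⇒ 21;  out=∅∪out(21)={0}
  fail(6) 'bcac': from fail(5)=20 chase 'c': 20 ⇒ 21;  out=∅∪out(21)={0}
  fail(10) 'baac': from fail(9)=24 chase 'c': 24 ⇒ 25;  out=∅∪out(25)={0}
  fail(14) 'cbcb': from fail(13)=4 chase 'b': 4→1 ⇒ 12;  out=∅∪out(12)=∅
  fail(19) 'ccba': from fail(18)=12 chase 'a': 12→2 ⇒ 3;  out={5}∪out(3)={1,5}
  fail(23) 'acbb': from fail(22)=12 chase 'b': 12→2→0 ⇒ 2;  out={6}∪out(2)={6}
  fail(26) 'aaca': from fail(25)=21 chase 'a': 21→1→0 ⇒ 20;  out={7}∪out(20)={7}
  fail(7) 'bcacb': from fail(6)=21 chase 'b': 21 ⇒ 22;  out=∅∪out(22)=∅
  fail(11) 'baaca': from fail(10)=25 chase 'a': 25 ⇒ 26;  out={3}∪out(26)={3,7}
  fail(15) 'cbcba': from fail(14)=12 chase 'a': 12→2 ⇒ 3;  out=∅∪out(3)={1}
  fail(8) 'bcacbb': from fail(7)=22 chase 'b': 22 ⇒ 23;  out={2}∪out(23)={2,6}
  fail(16) 'cbcbab': from fail(15)=3 chase 'b': 3→20→0 ⇒ 2;  out={4}∪out(2)={4}

Text stream:
[0] read 'b'  n0⇒n2
[1] read 'c'  n2⇒n4  → match P0@[1:1]
[2] read 'c'  n4⇒n17 ·f  → match P0@[2:2]
[3] read 'c'  n17⇒n17 ·f  → match P0@[3:3]
[4] read 'b'  n17⇒n18
[5] read 'a'  n18⇒n19  → match P1@[4:5],P5@[2:5]
[6] read 'b'  n19⇒n2 ·f
[7] read 'c'  n2⇒n4  → match P0@[7:7]
[8] read 'a'  n4⇒n5
[9] read 'c'  n5⇒n6  → match P0@[9:9]
[10] read 'b'  n6⇒n7
[11] read 'b'  n7⇒n8  → match P2@[6:11],P6@[8:11]
[12] read 'b'  n8⇒n2 ·f
[13] read 'a'  n2⇒n3  → match P1@[12:13]
[14] read 'a'  n3⇒n9
[15] read 'c'  n9⇒n10  → match P0@[15:15]
[16] read 'a'  n10⇒n11  → match P3@[12:16],P7@[13:16]
[17] read 'a'  n11⇒n24 ·f
[18] read 'b'  n24⇒n2 ·f
[19] read 'c'  n2⇒n4  → match P0@[19:19]
[20] read 'b'  n4⇒n12 ·f
[21] read 'c'  n12⇒n13  → match P0@[21:21]
[22] read 'b'  n13⇒n14
[23] read 'a'  n14⇒n15  → match P1@[22:23]
[24] read 'b'  n15⇒n16  → match P4@[19:24]
[25] read 'c'  n16⇒n4 ·f  → match P0@[25:25]
[26] read 'a'  n4⇒n5
[27] read 'c'  n5⇒n6  → match P0@[27:27]
[28] read 'b'  n6⇒n7
[29] read 'b'  n7⇒n8  → match P2@[24:29],P6@[26:29]
[30] read 'a'  n8⇒n3 ·f  → match P1@[29:30]
[31] read 'a'  n3⇒n9
[32] read 'c'  n9⇒n10  → match P0@[32:32]
[33] read 'a'  n10⇒n11  → match P3@[29:33],P7@[30:33]
[34] read 'b'  n11⇒n2 ·f
[35] read 'a'  n2⇒n3  → match P1@[34:35]
[36] read 'c'  n3⇒n21 ·f  → match P0@[36:36]
[37] read 'b'  n21⇒n22
[38] read 'a'  n22⇒n3 ·f  → match P1@[37:38]
[39] read 'b'  n3⇒n2 ·f
[40] read 'b'  n2⇒n2 ·f
[41] read 'a'  n2⇒n3  → match P1@[40:41]
[42] read 'b'  n3⇒n2 ·f
[43] read 'a'  n2⇒n3  → match P1@[42:43]
[44] read 'a'  n3⇒n9
[45] read 'c'  n9⇒n10  → match P0@[45:45]
[46] read 'a'  n10⇒n11  → match P3@[42:46],P7@[43:46]
[47] read 'c'  n11⇒n21 ·f  → match P0@[47:47]
[48] read 'c'  n21⇒n17 ·f  → match P0@[48:48]
[49] read 'a'  n17⇒n20 ·f
[50] read 'b'  n20⇒n2 ·f
[51] read 'a'  n2⇒n3  → match P1@[50:51]
[52] read 'a'  n3⇒n9
[53] read 'c'  n9⇒n10  → match P0@[53:53]
[54] read 'a'  n10⇒n11  → match P3@[50:54],P7@[51:54]
[55] read 'b'  n11⇒n2 ·f
[56] read 'a'  n2⇒n3  → match P1@[55:56]
[57] read 'c'  n3⇒n21 ·f  → match P0@[57:57]
[58] read 'b'  n21⇒n22
[59] read 'b'  n22⇒n23  → match P6@[56:59]
[60] read 'c'  n23⇒n4 ·f  → match P0@[60:60]
[61] read 'a'  n4⇒n5
[62] read 'a'  n5⇒n24 ·f
[63] read 'c'  n24⇒n25  → match P0@[63:63]
[64] read 'a'  n25⇒n26  → match P7@[61:64]
[65] read 'c'  n26⇒n21 ·f  → match P0@[65:65]
[66] read 'a'  n21⇒n20 ·f
[67] read 'c'  n20⇒n21  → match P0@[67:67]
[68] read 'b'  n21⇒n22
[69] read 'b'  n22⇒n23  → match P6@[66:69]
[70] read 'a'  n23⇒n3 ·f  → match P1@[69:70]
[71] read 'c'  n3⇒n21 ·f  → match P0@[71:71]
[72] read 'a'  n21⇒n20 ·f
[73] read 'a'  n20⇒n24
[74] read 'c'  n24⇒n25  → match P0@[74:74]

All matches (sorted): [[1,0],[2,0],[3,0],[5,1],[5,5],[7,0],[9,0],[11,2],[11,6],[13,1],[15,0],[16,3],[16,7],[19,0],[21,0],[23,1],[24,4],[25,0],[27,0],[29,2],[29,6],[30,1],[32,0],[33,3],[33,7],[35,1],[36,0],[38,1],[41,1],[43,1],[45,0],[46,3],[46,7],[47,0],[48,0],[51,1],[53,0],[54,3],[54,7],[56,1],[57,0],[59,6],[60,0],[63,0],[64,7],[65,0],[67,0],[69,6],[70,1],[71,0],[74,0]]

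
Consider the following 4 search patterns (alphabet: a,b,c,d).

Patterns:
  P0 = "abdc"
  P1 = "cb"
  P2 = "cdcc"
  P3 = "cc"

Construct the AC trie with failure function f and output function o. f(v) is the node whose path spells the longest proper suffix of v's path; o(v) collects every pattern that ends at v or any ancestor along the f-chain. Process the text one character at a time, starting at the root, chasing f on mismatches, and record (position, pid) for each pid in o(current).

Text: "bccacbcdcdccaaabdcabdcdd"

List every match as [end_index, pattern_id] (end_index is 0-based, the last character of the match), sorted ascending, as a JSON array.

Build automaton:
Trie (insert patterns):
  0='ε' goto a→1 c→5
  1='a' goto b→2
  2='ab' goto d→3
  3='abd' goto c→4
  4='abdc' goto ·  [P0 ends]
  5='c' goto b→6 c→10 d→7
  6='cb' goto ·  [P1 ends]
  7='cd' goto c→8
  8='cdc' goto c→9
  9='cdcc' goto ·  [P2 ends]
  10='cc' goto ·  [P3 ends]

Failure links (BFS by depth):
  n1('a'): parent n0 fail=0; on 'a' 0 → fail=0;  out ∅∪∅=∅
  n5('c'): parent n0 fail=0; on 'c' 0 → fail=0;  out ∅∪∅=∅
  n2('ab'): parent n1 fail=0; on 'b' 0 → fail=0;  out ∅∪∅=∅
  n6('cb'): parent n5 fail=0; on 'b' 0 → fail=0;  out {1}∪∅={1}
  n7('cd'): parent n5 fail=0; on 'd' 0 → fail=0;  out ∅∪∅=∅
  n10('cc'): parent n5 fail=0; on 'c' 0 → fail=5;  out {3}∪∅={3}
  n3('abd'): parent n2 fail=0; on 'd' 0 → fail=0;  out ∅∪∅=∅
  n8('cdc'): parent n7 fail=0; on 'c' 0 → fail=5;  out ∅∪∅=∅
  n4('abdc'): parent n3 fail=0; on 'c' 0 → fail=5;  out {0}∪∅={0}
  n9('cdcc'): parent n8 fail=5; on 'c' 5 → fail=10;  out {2}∪{3}={2,3}

Scan:
i=0 'b': node 0→0
i=1 'c': node 0→5
i=2 'c': node 5→10  emit P3@[1:2]
i=3 'a': node 10→1 (via fail)
i=4 'c': node 1→5 (via fail)
i=5 'b': node 5→6  emit P1@[4:5]
i=6 'c': node 6→5 (via fail)
i=7 'd': node 5→7
i=8 'c': node 7→8
i=9 'd': node 8→7 (via fail)
i=10 'c': node 7→8
i=11 'c': node 8→9  emit P2@[8:11],P3@[10:11]
i=12 'a': node 9→1 (via fail)
i=13 'a': node 1→1 (via fail)
i=14 'a': node 1→1 (via fail)
i=15 'b': node 1→2
i=16 'd': node 2→3
i=17 'c': node 3→4  emit P0@[14:17]
i=18 'a': node 4→1 (via fail)
i=19 'b': node 1→2
i=20 'd': node 2→3
i=21 'c': node 3→4  emit P0@[18:21]
i=22 'd': node 4→7 (via fail)
i=23 'd': node 7→0 (via fail)

All matches (sorted): [[2,3],[5,1],[11,2],[11,3],[17,0],[21,0]]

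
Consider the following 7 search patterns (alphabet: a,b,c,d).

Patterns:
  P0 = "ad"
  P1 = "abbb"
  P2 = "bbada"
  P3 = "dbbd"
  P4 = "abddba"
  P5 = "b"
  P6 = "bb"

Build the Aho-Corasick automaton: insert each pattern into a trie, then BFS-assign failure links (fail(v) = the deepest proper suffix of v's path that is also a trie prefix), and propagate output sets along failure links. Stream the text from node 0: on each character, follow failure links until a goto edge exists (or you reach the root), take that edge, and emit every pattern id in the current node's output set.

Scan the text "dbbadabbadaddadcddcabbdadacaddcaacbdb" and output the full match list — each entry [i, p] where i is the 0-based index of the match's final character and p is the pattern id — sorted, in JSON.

Construct AC machine:
Trie nodes:
  n0 'ε': a→1 b→6 d→11
  n1 'a': b→3 d→2
  n2 'ad': ·  [P0 ends]
  n3 'ab': b→4 d→15
  n4 'abb': b→5
  n5 'abbb': ·  [P1 ends]
  n6 'b': b→7  [P5 ends]
  n7 'bb': a→8  [P6 ends]
  n8 'bba': d→9
  n9 'bbad': a→10
  n10 'bbada': ·  [P2 ends]
  n11 'd': b→12
  n12 'db': b→13
  n13 'dbb': d→14
  n14 'dbbd': ·  [P3 ends]
  n15 'abd': d→16
  n16 'abdd': b→17
  n17 'abddb': a→18
  n18 'abddba': ·  [P4 ends]

Failure links (BFS by depth):
  n1('a'): parent n0 fail=0; on 'a' 0 → fail=0;  out ∅∪∅=∅
  n6('b'): parent n0 fail=0; on 'b' 0 → fail=0;  out {5}∪∅={5}
  n11('d'): parent n0 fail=0; on 'd' 0 → fail=0;  out ∅∪∅=∅
  n2('ad'): parent n1 fail=0; on 'd' 0 → fail=11;  out {0}∪∅={0}
  n3('ab'): parent n1 fail=0; on 'b' 0 → fail=6;  out ∅∪{5}={5}
  n7('bb'): parent n6 fail=0; on 'b' 0 → fail=6;  out {6}∪{5}={5,6}
  n12('db'): parent n11 fail=0; on 'b' 0 → fail=6;  out ∅∪{5}={5}
  n4('abb'): parent n3 fail=6; on 'b' 6 → fail=7;  out ∅∪{5,6}={5,6}
  n8('bba'): parent n7 fail=6; on 'a' 6→0 → fail=1;  out ∅∪∅=∅
  n13('dbb'): parent n12 fail=6; on 'b' 6 → fail=7;  out ∅∪{5,6}={5,6}
  n15('abd'): parent n3 fail=6; on 'd' 6→0 → fail=11;  out ∅∪∅=∅
  n5('abbb'): parent n4 fail=7; on 'b' 7→6 → fail=7;  out {1}∪{5,6}={1,5,6}
  n9('bbad'): parent n8 fail=1; on 'd' 1 → fail=2;  out ∅∪{0}={0}
  n14('dbbd'): parent n13 fail=7; on 'd' 7→6→0 → fail=11;  out {3}∪∅={3}
  n16('abdd'): parent n15 fail=11; on 'd' 11→0 → fail=11;  out ∅∪∅=∅
  n10('bbada'): parent n9 fail=2; on 'a' 2→11→0 → fail=1;  out {2}∪∅={2}
  n17('abddb'): parent n16 fail=11; on 'b' 11 → fail=12;  out ∅∪{5}={5}
  n18('abddba'): parent n17 fail=12; on 'a' 12→6→0 → fail=1;  out {4}∪∅={4}

Text stream:
pos 0 'd': at 11
pos 1 'b': at 12  emit P5@[1:1]
pos 2 'b': at 13  emit P5@[2:2],P6@[1:2]
pos 3 'a': at 8 (via fail)
pos 4 'd': at 9  emit P0@[3:4]
pos 5 'a': at 10  emit P2@[1:5]
pos 6 'b': at 3 (via fail)  emit P5@[6:6]
pos 7 'b': at 4  emit P5@[7:7],P6@[6:7]
pos 8 'a': at 8 (via fail)
pos 9 'd': at 9  emit P0@[8:9]
pos 10 'a': at 10  emit P2@[6:10]
pos 11 'd': at 2 (via fail)  emit P0@[10:11]
pos 12 'd': at 11 (via fail)
pos 13 'a': at 1 (via fail)
pos 14 'd': at 2  emit P0@[13:14]
pos 15 'c': at 0 (via fail)
pos 16 'd': at 11
pos 17 'd': at 11 (via fail)
pos 18 'c': at 0 (via fail)
pos 19 'a': at 1
pos 20 'b': at 3  emit P5@[20:20]
pos 21 'b': at 4  emit P5@[21:21],P6@[20:21]
pos 22 'd': at 11 (via fail)
pos 23 'a': at 1 (via fail)
pos 24 'd': at 2  emit P0@[23:24]
pos 25 'a': at 1 (via fail)
pos 26 'c': at 0 (via fail)
pos 27 'a': at 1
pos 28 'd': at 2  emit P0@[27:28]
pos 29 'd': at 11 (via fail)
pos 30 'c': at 0 (via fail)
pos 31 'a': at 1
pos 32 'a': at 1 (via fail)
pos 33 'c': at 0 (via fail)
pos 34 'b': at 6  emit P5@[34:34]
pos 35 'd': at 11 (via fail)
pos 36 'b': at 12  emit P5@[36:36]

Matches: [[1,5],[2,5],[2,6],[4,0],[5,2],[6,5],[7,5],[7,6],[9,0],[10,2],[11,0],[14,0],[20,5],[21,5],[21,6],[24,0],[28,0],[34,5],[36,5]]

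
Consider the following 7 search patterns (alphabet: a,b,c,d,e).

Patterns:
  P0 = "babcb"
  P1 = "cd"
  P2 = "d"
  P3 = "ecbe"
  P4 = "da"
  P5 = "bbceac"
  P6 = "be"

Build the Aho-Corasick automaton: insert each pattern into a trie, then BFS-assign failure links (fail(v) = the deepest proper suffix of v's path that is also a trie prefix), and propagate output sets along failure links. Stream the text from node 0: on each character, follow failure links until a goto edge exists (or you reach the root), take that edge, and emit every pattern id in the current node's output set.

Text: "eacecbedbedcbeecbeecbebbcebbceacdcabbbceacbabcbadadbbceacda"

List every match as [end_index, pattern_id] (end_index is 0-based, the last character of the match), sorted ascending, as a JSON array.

Build automaton:
Trie (insert patterns):
  n0 'ε': b→1 c→6 d→8 e→9
  n1 'b': a→2 b→14 e→19
  n2 'ba': b→3
  n3 'bab': c→4
  n4 'babc': b→5
  n5 'babcb': ·  [P0 ends]
  n6 'c': d→7
  n7 'cd': ·  [P1 ends]
  n8 'd': a→13  [P2 ends]
  n9 'e': c→10
  n10 'ec': b→11
  n11 'ecb': e→12
  n12 'ecbe': ·  [P3 ends]
  n13 'da': ·  [P4 ends]
  n14 'bb': c→15
  n15 'bbc': e→16
  n16 'bbce': a→17
  n17 'bbcea': c→18
  n18 'bbceac': ·  [P5 ends]
  n19 'be': ·  [P6 ends]

BFS fail/out derivation:
  n1('b'): parent n0 fail=0; on 'b' 0 → fail=0;  out ∅∪∅=∅
  n6('c'): parent n0 fail=0; on 'c' 0 → fail=0;  out ∅∪∅=∅
  n8('d'): parent n0 fail=0; on 'd' 0 → fail=0;  out {2}∪∅={2}
  n9('e'): parent n0 fail=0; on 'e' 0 → fail=0;  out ∅∪∅=∅
  n2('ba'): parent n1 fail=0; on 'a' 0 → fail=0;  out ∅∪∅=∅
  n7('cd'): parent n6 fail=0; on 'd' 0 → fail=8;  out {1}∪{2}={1,2}
  n10('ec'): parent n9 fail=0; on 'c' 0 → fail=6;  out ∅∪∅=∅
  n13('da'): parent n8 fail=0; on 'a' 0 → fail=0;  out {4}∪∅={4}
  n14('bb'): parent n1 fail=0; on 'b' 0 → fail=1;  out ∅∪∅=∅
  n19('be'): parent n1 fail=0; on 'e' 0 → fail=9;  out {6}∪∅={6}
  n3('bab'): parent n2 fail=0; on 'b' 0 → fail=1;  out ∅∪∅=∅
  n11('ecb'): parent n10 fail=6; on 'b' 6→0 → fail=1;  out ∅∪∅=∅
  n15('bbc'): parent n14 fail=1; on 'c' 1→0 → fail=6;  out ∅∪∅=∅
  n4('babc'): parent n3 fail=1; on 'c' 1→0 → fail=6;  out ∅∪∅=∅
  n12('ecbe'): parent n11 fail=1; on 'e' 1 → fail=19;  out {3}∪{6}={3,6}
  n16('bbce'): parent n15 fail=6; on 'e' 6→0 → fail=9;  out ∅∪∅=∅
  n5('babcb'): parent n4 fail=6; on 'b' 6→0 → fail=1;  out {0}∪∅={0}
  n17('bbcea'): parent n16 fail=9; on 'a' 9→0 → fail=0;  out ∅∪∅=∅
  n18('bbceac'): parent n17 fail=0; on 'c' 0 → fail=6;  out {5}∪∅={5}

Run:
pos 0 'e': at 9
pos 1 'a': at 0 (fail-walked)
pos 2 'c': at 6
pos 3 'e': at 9 (fail-walked)
pos 4 'c': at 10
pos 5 'b': at 11
pos 6 'e': at 12  → match P3@[3:6],P6@[5:6]
pos 7 'd': at 8 (fail-walked)  → match P2@[7:7]
pos 8 'b': at 1 (fail-walked)
pos 9 'e': at 19  → match P6@[8:9]
pos 10 'd': at 8 (fail-walked)  → match P2@[10:10]
pos 11 'c': at 6 (fail-walked)
pos 12 'b': at 1 (fail-walked)
pos 13 'e': at 19  → match P6@[12:13]
pos 14 'e': at 9 (fail-walked)
pos 15 'c': at 10
pos 16 'b': at 11
pos 17 'e': at 12  → match P3@[14:17],P6@[16:17]
pos 18 'e': at 9 (fail-walked)
pos 19 'c': at 10
pos 20 'b': at 11
pos 21 'e': at 12  → match P3@[18:21],P6@[20:21]
pos 22 'b': at 1 (fail-walked)
pos 23 'b': at 14
pos 24 'c': at 15
pos 25 'e': at 16
pos 26 'b': at 1 (fail-walked)
pos 27 'b': at 14
pos 28 'c': at 15
pos 29 'e': at 16
pos 30 'a': at 17
pos 31 'c': at 18  → match P5@[26:31]
pos 32 'd': at 7 (fail-walked)  → match P1@[31:32],P2@[32:32]
pos 33 'c': at 6 (fail-walked)
pos 34 'a': at 0 (fail-walked)
pos 35 'b': at 1
pos 36 'b': at 14
pos 37 'b': at 14 (fail-walked)
pos 38 'c': at 15
pos 39 'e': at 16
pos 40 'a': at 17
pos 41 'c': at 18  → match P5@[36:41]
pos 42 'b': at 1 (fail-walked)
pos 43 'a': at 2
pos 44 'b': at 3
pos 45 'c': at 4
pos 46 'b': at 5  → match P0@[42:46]
pos 47 'a': at 2 (fail-walked)
pos 48 'd': at 8 (fail-walked)  → match P2@[48:48]
pos 49 'a': at 13  → match P4@[48:49]
pos 50 'd': at 8 (fail-walked)  → match P2@[50:50]
pos 51 'b': at 1 (fail-walked)
pos 52 'b': at 14
pos 53 'c': at 15
pos 54 'e': at 16
pos 55 'a': at 17
pos 56 'c': at 18  → match P5@[51:56]
pos 57 'd': at 7 (fail-walked)  → match P1@[56:57],P2@[57:57]
pos 58 'a': at 13 (fail-walked)  → match P4@[57:58]

Result: [[6,3],[6,6],[7,2],[9,6],[10,2],[13,6],[17,3],[17,6],[21,3],[21,6],[31,5],[32,1],[32,2],[41,5],[46,0],[48,2],[49,4],[50,2],[56,5],[57,1],[57,2],[58,4]]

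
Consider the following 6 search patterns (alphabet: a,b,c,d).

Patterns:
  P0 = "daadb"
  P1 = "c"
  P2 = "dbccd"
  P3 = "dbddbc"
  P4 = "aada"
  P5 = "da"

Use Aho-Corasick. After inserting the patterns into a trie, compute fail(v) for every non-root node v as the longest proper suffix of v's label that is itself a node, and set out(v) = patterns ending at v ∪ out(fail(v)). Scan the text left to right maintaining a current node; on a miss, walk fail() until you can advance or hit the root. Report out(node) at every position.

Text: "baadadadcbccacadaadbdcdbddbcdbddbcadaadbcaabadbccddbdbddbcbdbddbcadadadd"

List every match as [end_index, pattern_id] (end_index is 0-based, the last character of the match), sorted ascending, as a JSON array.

Build automaton:
Trie (insert patterns):
  n0 'ε': a→15 c→6 d→1
  n1 'd': a→2 b→7
  n2 'da': a→3  ←P5
  n3 'daa': d→4
  n4 'daad': b→5
  n5 'daadb': ·  ←P0
  n6 'c': ·  ←P1
  n7 'db': c→8 d→11
  n8 'dbc': c→9
  n9 'dbcc': d→10
  n10 'dbccd': ·  ←P2
  n11 'dbd': d→12
  n12 'dbdd': b→13
  n13 'dbddb': c→14
  n14 'dbddbc': ·  ←P3
  n15 'a': a→16
  n16 'aa': d→17
  n17 'aad': a→18
  n18 'aada': ·  ←P4

Failure links (BFS by depth):
  n1('d'): parent n0 fail=0; on 'd' 0 → fail=0;  out ∅∪∅=∅
  n6('c'): parent n0 fail=0; on 'c' 0 → fail=0;  out {1}∪∅={1}
  n15('a'): parent n0 fail=0; on 'a' 0 → fail=0;  out ∅∪∅=∅
  n2('da'): parent n1 fail=0; on 'a' 0 → fail=15;  out {5}∪∅={5}
  n7('db'): parent n1 fail=0; on 'b' 0 → fail=0;  out ∅∪∅=∅
  n16('aa'): parent n15 fail=0; on 'a' 0 → fail=15;  out ∅∪∅=∅
  n3('daa'): parent n2 fail=15; on 'a' 15 → fail=16;  out ∅∪∅=∅
  n8('dbc'): parent n7 fail=0; on 'c' 0 → fail=6;  out ∅∪{1}={1}
  n11('dbd'): parent n7 fail=0; on 'd' 0 → fail=1;  out ∅∪∅=∅
  n17('aad'): parent n16 fail=15; on 'd' 15→0 → fail=1;  out ∅∪∅=∅
  n4('daad'): parent n3 fail=16; on 'd' 16 → fail=17;  out ∅∪∅=∅
  n9('dbcc'): parent n8 fail=6; on 'c' 6→0 → fail=6;  out ∅∪{1}={1}
  n12('dbdd'): parent n11 fail=1; on 'd' 1→0 → fail=1;  out ∅∪∅=∅
  n18('aada'): parent n17 fail=1; on 'a' 1 → fail=2;  out {4}∪{5}={4,5}
  n5('daadb'): parent n4 fail=17; on 'b' 17→1 → fail=7;  out {0}∪∅={0}
  n10('dbccd'): parent n9 fail=6; on 'd' 6→0 → fail=1;  out {2}∪∅={2}
  n13('dbddb'): parent n12 fail=1; on 'b' 1 → fail=7;  out ∅∪∅=∅
  n14('dbddbc'): parent n13 fail=7; on 'c' 7 → fail=8;  out {3}∪{1}={1,3}

Run:
[0] read 'b'  n0⇒n0
[1] read 'a'  n0⇒n15
[2] read 'a'  n15⇒n16
[3] read 'd'  n16⇒n17
[4] read 'a'  n17⇒n18  → match P4@[1:4],P5@[3:4]
[5] read 'd'  n18⇒n1 ·f
[6] read 'a'  n1⇒n2  → match P5@[5:6]
[7] read 'd'  n2⇒n1 ·f
[8] read 'c'  n1⇒n6 ·f  → match P1@[8:8]
[9] read 'b'  n6⇒n0 ·f
[10] read 'c'  n0⇒n6  → match P1@[10:10]
[11] read 'c'  n6⇒n6 ·f  → match P1@[11:11]
[12] read 'a'  n6⇒n15 ·f
[13] read 'c'  n15⇒n6 ·f  → match P1@[13:13]
[14] read 'a'  n6⇒n15 ·f
[15] read 'd'  n15⇒n1 ·f
[16] read 'a'  n1⇒n2  → match P5@[15:16]
[17] read 'a'  n2⇒n3
[18] read 'd'  n3⇒n4
[19] read 'b'  n4⇒n5  → match P0@[15:19]
[20] read 'd'  n5⇒n11 ·f
[21] read 'c'  n11⇒n6 ·f  → match P1@[21:21]
[22] read 'd'  n6⇒n1 ·f
[23] read 'b'  n1⇒n7
[24] read 'd'  n7⇒n11
[25] read 'd'  n11⇒n12
[26] read 'b'  n12⇒n13
[27] read 'c'  n13⇒n14  → match P1@[27:27],P3@[22:27]
[28] read 'd'  n14⇒n1 ·f
[29] read 'b'  n1⇒n7
[30] read 'd'  n7⇒n11
[31] read 'd'  n11⇒n12
[32] read 'b'  n12⇒n13
[33] read 'c'  n13⇒n14  → match P1@[33:33],P3@[28:33]
[34] read 'a'  n14⇒n15 ·f
[35] read 'd'  n15⇒n1 ·f
[36] read 'a'  n1⇒n2  → match P5@[35:36]
[37] read 'a'  n2⇒n3
[38] read 'd'  n3⇒n4
[39] read 'b'  n4⇒n5  → match P0@[35:39]
[40] read 'c'  n5⇒n8 ·f  → match P1@[40:40]
[41] read 'a'  n8⇒n15 ·f
[42] read 'a'  n15⇒n16
[43] read 'b'  n16⇒n0 ·f
[44] read 'a'  n0⇒n15
[45] read 'd'  n15⇒n1 ·f
[46] read 'b'  n1⇒n7
[47] read 'c'  n7⇒n8  → match P1@[47:47]
[48] read 'c'  n8⇒n9  → match P1@[48:48]
[49] read 'd'  n9⇒n10  → match P2@[45:49]
[50] read 'd'  n10⇒n1 ·f
[51] read 'b'  n1⇒n7
[52] read 'd'  n7⇒n11
[53] read 'b'  n11⇒n7 ·f
[54] read 'd'  n7⇒n11
[55] read 'd'  n11⇒n12
[56] read 'b'  n12⇒n13
[57] read 'c'  n13⇒n14  → match P1@[57:57],P3@[52:57]
[58] read 'b'  n14⇒n0 ·f
[59] read 'd'  n0⇒n1
[60] read 'b'  n1⇒n7
[61] read 'd'  n7⇒n11
[62] read 'd'  n11⇒n12
[63] read 'b'  n12⇒n13
[64] read 'c'  n13⇒n14  → match P1@[64:64],P3@[59:64]
[65] read 'a'  n14⇒n15 ·f
[66] read 'd'  n15⇒n1 ·f
[67] read 'a'  n1⇒n2  → match P5@[66:67]
[68] read 'd'  n2⇒n1 ·f
[69] read 'a'  n1⇒n2  → match P5@[68:69]
[70] read 'd'  n2⇒n1 ·f
[71] read 'd'  n1⇒n1 ·f

Matches: [[4,4],[4,5],[6,5],[8,1],[10,1],[11,1],[13,1],[16,5],[19,0],[21,1],[27,1],[27,3],[33,1],[33,3],[36,5],[39,0],[40,1],[47,1],[48,1],[49,2],[57,1],[57,3],[64,1],[64,3],[67,5],[69,5]]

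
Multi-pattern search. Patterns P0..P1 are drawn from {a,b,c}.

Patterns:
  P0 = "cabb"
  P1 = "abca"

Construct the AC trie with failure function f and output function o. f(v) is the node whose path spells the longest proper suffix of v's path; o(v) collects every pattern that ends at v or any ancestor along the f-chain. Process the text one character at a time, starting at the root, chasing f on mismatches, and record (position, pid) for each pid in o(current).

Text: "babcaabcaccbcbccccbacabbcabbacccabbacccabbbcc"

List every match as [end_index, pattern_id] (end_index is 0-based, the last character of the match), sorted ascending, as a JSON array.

Build automaton:
Trie nodes:
  0='ε' goto a→5 c→1
  1='c' goto a→2
  2='ca' goto b→3
  3='cab' goto b→4
  4='cabb' goto ·  ←P0
  5='a' goto b→6
  6='ab' goto c→7
  7='abc' goto a→8
  8='abca' goto ·  ←P1

Failure links (BFS by depth):
  n1('c'): parent n0 fail=0; on 'c' 0 → fail=0;  out ∅∪∅=∅
  n5('a'): parent n0 fail=0; on 'a' 0 → fail=0;  out ∅∪∅=∅
  n2('ca'): parent n1 fail=0; on 'a' 0 → fail=5;  out ∅∪∅=∅
  n6('ab'): parent n5 fail=0; on 'b' 0 → fail=0;  out ∅∪∅=∅
  n3('cab'): parent n2 fail=5; on 'b' 5 → fail=6;  out ∅∪∅=∅
  n7('abc'): parent n6 fail=0; on 'c' 0 → fail=1;  out ∅∪∅=∅
  n4('cabb'): parent n3 fail=6; on 'b' 6→0 → fail=0;  out {0}∪∅={0}
  n8('abca'): parent n7 fail=1; on 'a' 1 → fail=2;  out {1}∪∅={1}

Run:
i=0 'b': node 0→0
i=1 'a': node 0→5
i=2 'b': node 5→6
i=3 'c': node 6→7
i=4 'a': node 7→8  → match P1@[1:4]
i=5 'a': node 8→5 (fail-walked)
i=6 'b': node 5→6
i=7 'c': node 6→7
i=8 'a': node 7→8  → match P1@[5:8]
i=9 'c': node 8→1 (fail-walked)
i=10 'c': node 1→1 (fail-walked)
i=11 'b': node 1→0 (fail-walked)
i=12 'c': node 0→1
i=13 'b': node 1→0 (fail-walked)
i=14 'c': node 0→1
i=15 'c': node 1→1 (fail-walked)
i=16 'c': node 1→1 (fail-walked)
i=17 'c': node 1→1 (fail-walked)
i=18 'b': node 1→0 (fail-walked)
i=19 'a': node 0→5
i=20 'c': node 5→1 (fail-walked)
i=21 'a': node 1→2
i=22 'b': node 2→3
i=23 'b': node 3→4  → match P0@[20:23]
i=24 'c': node 4→1 (fail-walked)
i=25 'a': node 1→2
i=26 'b': node 2→3
i=27 'b': node 3→4  → match P0@[24:27]
i=28 'a': node 4→5 (fail-walked)
i=29 'c': node 5→1 (fail-walked)
i=30 'c': node 1→1 (fail-walked)
i=31 'c': node 1→1 (fail-walked)
i=32 'a': node 1→2
i=33 'b': node 2→3
i=34 'b': node 3→4  → match P0@[31:34]
i=35 'a': node 4→5 (fail-walked)
i=36 'c': node 5→1 (fail-walked)
i=37 'c': node 1→1 (fail-walked)
i=38 'c': node 1→1 (fail-walked)
i=39 'a': node 1→2
i=40 'b': node 2→3
i=41 'b': node 3→4  → match P0@[38:41]
i=42 'b': node 4→0 (fail-walked)
i=43 'c': node 0→1
i=44 'c': node 1→1 (fail-walked)

Matches: [[4,1],[8,1],[23,0],[27,0],[34,0],[41,0]]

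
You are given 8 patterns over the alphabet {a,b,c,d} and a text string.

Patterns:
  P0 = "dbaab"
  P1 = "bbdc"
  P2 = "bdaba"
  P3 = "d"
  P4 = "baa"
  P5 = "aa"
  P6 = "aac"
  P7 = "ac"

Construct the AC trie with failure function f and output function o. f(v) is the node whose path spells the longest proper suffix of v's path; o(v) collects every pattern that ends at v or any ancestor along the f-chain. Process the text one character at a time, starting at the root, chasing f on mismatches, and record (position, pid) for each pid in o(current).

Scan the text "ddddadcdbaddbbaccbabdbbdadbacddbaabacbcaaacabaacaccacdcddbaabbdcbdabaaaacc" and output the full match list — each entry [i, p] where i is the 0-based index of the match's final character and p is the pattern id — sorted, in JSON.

Construct AC machine:
Trie (insert patterns):
  0='ε' goto a→16 b→6 d→1
  1='d' goto b→2  ←P3
  2='db' goto a→3
  3='dba' goto a→4
  4='dbaa' goto b→5
  5='dbaab' goto ·  ←P0
  6='b' goto a→14 b→7 d→10
  7='bb' goto d→8
  8='bbd' goto c→9
  9='bbdc' goto ·  ←P1
  10='bd' goto a→11
  11='bda' goto b→12
  12='bdab' goto a→13
  13='bdaba' goto ·  ←P2
  14='ba' goto a→15
  15='baa' goto ·  ←P4
  16='a' goto a→17 c→19
  17='aa' goto c→18  ←P5
  18='aac' goto ·  ←P6
  19='ac' goto ·  ←P7

BFS fail/out derivation:
  n1('d'): parent n0 fail=0; on 'd' 0 → fail=0;  out {3}∪∅={3}
  n6('b'): parent n0 fail=0; on 'b' 0 → fail=0;  out ∅∪∅=∅
  n16('a'): parent n0 fail=0; on 'a' 0 → fail=0;  out ∅∪∅=∅
  n2('db'): parent n1 fail=0; on 'b' 0 → fail=6;  out ∅∪∅=∅
  n7('bb'): parent n6 fail=0; on 'b' 0 → fail=6;  out ∅∪∅=∅
  n10('bd'): parent n6 fail=0; on 'd' 0 → fail=1;  out ∅∪{3}={3}
  n14('ba'): parent n6 fail=0; on 'a' 0 → fail=16;  out ∅∪∅=∅
  n17('aa'): parent n16 fail=0; on 'a' 0 → fail=16;  out {5}∪∅={5}
  n19('ac'): parent n16 fail=0; on 'c' 0 → fail=0;  out {7}∪∅={7}
  n3('dba'): parent n2 fail=6; on 'a' 6 → fail=14;  out ∅∪∅=∅
  n8('bbd'): parent n7 fail=6; on 'd' 6 → fail=10;  out ∅∪{3}={3}
  n11('bda'): parent n10 fail=1; on 'a' 1→0 → fail=16;  out ∅∪∅=∅
  n15('baa'): parent n14 fail=16; on 'a' 16 → fail=17;  out {4}∪{5}={4,5}
  n18('aac'): parent n17 fail=16; on 'c' 16 → fail=19;  out {6}∪{7}={6,7}
  n4('dbaa'): parent n3 fail=14; on 'a' 14 → fail=15;  out ∅∪{4,5}={4,5}
  n9('bbdc'): parent n8 fail=10; on 'c' 10→1→0 → fail=0;  out {1}∪∅={1}
  n12('bdab'): parent n11 fail=16; on 'b' 16→0 → fail=6;  out ∅∪∅=∅
  n5('dbaab'): parent n4 fail=15; on 'b' 15→17→16→0 → fail=6;  out {0}∪∅={0}
  n13('bdaba'): parent n12 fail=6; on 'a' 6 → fail=14;  out {2}∪∅={2}

Text stream:
i=0 'd': node 0→1  emit P3@[0:0]
i=1 'd': node 1→1 (fail-walked)  emit P3@[1:1]
i=2 'd': node 1→1 (fail-walked)  emit P3@[2:2]
i=3 'd': node 1→1 (fail-walked)  emit P3@[3:3]
i=4 'a': node 1→16 (fail-walked)
i=5 'd': node 16→1 (fail-walked)  emit P3@[5:5]
i=6 'c': node 1→0 (fail-walked)
i=7 'd': node 0→1  emit P3@[7:7]
i=8 'b': node 1→2
i=9 'a': node 2→3
i=10 'd': node 3→1 (fail-walked)  emit P3@[10:10]
i=11 'd': node 1→1 (fail-walked)  emit P3@[11:11]
i=12 'b': node 1→2
i=13 'b': node 2→7 (fail-walked)
i=14 'a': node 7→14 (fail-walked)
i=15 'c': node 14→19 (fail-walked)  emit P7@[14:15]
i=16 'c': node 19→0 (fail-walked)
i=17 'b': node 0→6
i=18 'a': node 6→14
i=19 'b': node 14→6 (fail-walked)
i=20 'd': node 6→10  emit P3@[20:20]
i=21 'b': node 10→2 (fail-walked)
i=22 'b': node 2→7 (fail-walked)
i=23 'd': node 7→8  emit P3@[23:23]
i=24 'a': node 8→11 (fail-walked)
i=25 'd': node 11→1 (fail-walked)  emit P3@[25:25]
i=26 'b': node 1→2
i=27 'a': node 2→3
i=28 'c': node 3→19 (fail-walked)  emit P7@[27:28]
i=29 'd': node 19→1 (fail-walked)  emit P3@[29:29]
i=30 'd': node 1→1 (fail-walked)  emit P3@[30:30]
i=31 'b': node 1→2
i=32 'a': node 2→3
i=33 'a': node 3→4  emit P4@[31:33],P5@[32:33]
i=34 'b': node 4→5  emit P0@[30:34]
i=35 'a': node 5→14 (fail-walked)
i=36 'c': node 14→19 (fail-walked)  emit P7@[35:36]
i=37 'b': node 19→6 (fail-walked)
i=38 'c': node 6→0 (fail-walked)
i=39 'a': node 0→16
i=40 'a': node 16→17  emit P5@[39:40]
i=41 'a': node 17→17 (fail-walked)  emit P5@[40:41]
i=42 'c': node 17→18  emit P6@[40:42],P7@[41:42]
i=43 'a': node 18→16 (fail-walked)
i=44 'b': node 16→6 (fail-walked)
i=45 'a': node 6→14
i=46 'a': node 14→15  emit P4@[44:46],P5@[45:46]
i=47 'c': node 15→18 (fail-walked)  emit P6@[45:47],P7@[46:47]
i=48 'a': node 18→16 (fail-walked)
i=49 'c': node 16→19  emit P7@[48:49]
i=50 'c': node 19→0 (fail-walked)
i=51 'a': node 0→16
i=52 'c': node 16→19  emit P7@[51:52]
i=53 'd': node 19→1 (fail-walked)  emit P3@[53:53]
i=54 'c': node 1→0 (fail-walked)
i=55 'd': node 0→1  emit P3@[55:55]
i=56 'd': node 1→1 (fail-walked)  emit P3@[56:56]
i=57 'b': node 1→2
i=58 'a': node 2→3
i=59 'a': node 3→4  emit P4@[57:59],P5@[58:59]
i=60 'b': node 4→5  emit P0@[56:60]
i=61 'b': node 5→7 (fail-walked)
i=62 'd': node 7→8  emit P3@[62:62]
i=63 'c': node 8→9  emit P1@[60:63]
i=64 'b': node 9→6 (fail-walked)
i=65 'd': node 6→10  emit P3@[65:65]
i=66 'a': node 10→11
i=67 'b': node 11→12
i=68 'a': node 12→13  emit P2@[64:68]
i=69 'a': node 13→15 (fail-walked)  emit P4@[67:69],P5@[68:69]
i=70 'a': node 15→17 (fail-walked)  emit P5@[69:70]
i=71 'a': node 17→17 (fail-walked)  emit P5@[70:71]
i=72 'c': node 17→18  emit P6@[70:72],P7@[71:72]
i=73 'c': node 18→0 (fail-walked)

Matches: [[0,3],[1,3],[2,3],[3,3],[5,3],[7,3],[10,3],[11,3],[15,7],[20,3],[23,3],[25,3],[28,7],[29,3],[30,3],[33,4],[33,5],[34,0],[36,7],[40,5],[41,5],[42,6],[42,7],[46,4],[46,5],[47,6],[47,7],[49,7],[52,7],[53,3],[55,3],[56,3],[59,4],[59,5],[60,0],[62,3],[63,1],[65,3],[68,2],[69,4],[69,5],[70,5],[71,5],[72,6],[72,7]]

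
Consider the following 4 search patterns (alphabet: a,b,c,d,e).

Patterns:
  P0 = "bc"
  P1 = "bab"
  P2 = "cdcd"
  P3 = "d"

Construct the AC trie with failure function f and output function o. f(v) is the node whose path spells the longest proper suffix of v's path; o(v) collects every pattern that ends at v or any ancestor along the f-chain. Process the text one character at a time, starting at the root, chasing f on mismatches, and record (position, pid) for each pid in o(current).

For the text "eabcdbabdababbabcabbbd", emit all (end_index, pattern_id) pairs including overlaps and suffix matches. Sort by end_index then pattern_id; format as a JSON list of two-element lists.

Build automaton:
Trie nodes:
  n0 'ε': b→1 c→5 d→9
  n1 'b': a→3 c→2
  n2 'bc': ·  ←P0
  n3 'ba': b→4
  n4 'bab': ·  ←P1
  n5 'c': d→6
  n6 'cd': c→7
  n7 'cdc': d→8
  n8 'cdcd': ·  ←P2
  n9 'd': ·  ←P3

BFS fail/out derivation:
  n1('b'): parent n0 fail=0; on 'b' 0 → fail=0;  out ∅∪∅=∅
  n5('c'): parent n0 fail=0; on 'c' 0 → fail=0;  out ∅∪∅=∅
  n9('d'): parent n0 fail=0; on 'd' 0 → fail=0;  out {3}∪∅={3}
  n2('bc'): parent n1 fail=0; on 'c' 0 → fail=5;  out {0}∪∅={0}
  n3('ba'): parent n1 fail=0; on 'a' 0 → fail=0;  out ∅∪∅=∅
  n6('cd'): parent n5 fail=0; on 'd' 0 → fail=9;  out ∅∪{3}={3}
  n4('bab'): parent n3 fail=0; on 'b' 0 → fail=1;  out {1}∪∅={1}
  n7('cdc'): parent n6 fail=9; on 'c' 9→0 → fail=5;  out ∅∪∅=∅
  n8('cdcd'): parent n7 fail=5; on 'd' 5 → fail=6;  out {2}∪{3}={2,3}

Text stream:
[0] read 'e'  n0⇒n0
[1] read 'a'  n0⇒n0
[2] read 'b'  n0⇒n1
[3] read 'c'  n1⇒n2  ** P0@[2:3]
[4] read 'd'  n2⇒n6 (fail-walked)  ** P3@[4:4]
[5] read 'b'  n6⇒n1 (fail-walked)
[6] read 'a'  n1⇒n3
[7] read 'b'  n3⇒n4  ** P1@[5:7]
[8] read 'd'  n4⇒n9 (fail-walked)  ** P3@[8:8]
[9] read 'a'  n9⇒n0 (fail-walked)
[10] read 'b'  n0⇒n1
[11] read 'a'  n1⇒n3
[12] read 'b'  n3⇒n4  ** P1@[10:12]
[13] read 'b'  n4⇒n1 (fail-walked)
[14] read 'a'  n1⇒n3
[15] read 'b'  n3⇒n4  ** P1@[13:15]
[16] read 'c'  n4⇒n2 (fail-walked)  ** P0@[15:16]
[17] read 'a'  n2⇒n0 (fail-walked)
[18] read 'b'  n0⇒n1
[19] read 'b'  n1⇒n1 (fail-walked)
[20] read 'b'  n1⇒n1 (fail-walked)
[21] read 'd'  n1⇒n9 (fail-walked)  ** P3@[21:21]

Matches: [[3,0],[4,3],[7,1],[8,3],[12,1],[15,1],[16,0],[21,3]]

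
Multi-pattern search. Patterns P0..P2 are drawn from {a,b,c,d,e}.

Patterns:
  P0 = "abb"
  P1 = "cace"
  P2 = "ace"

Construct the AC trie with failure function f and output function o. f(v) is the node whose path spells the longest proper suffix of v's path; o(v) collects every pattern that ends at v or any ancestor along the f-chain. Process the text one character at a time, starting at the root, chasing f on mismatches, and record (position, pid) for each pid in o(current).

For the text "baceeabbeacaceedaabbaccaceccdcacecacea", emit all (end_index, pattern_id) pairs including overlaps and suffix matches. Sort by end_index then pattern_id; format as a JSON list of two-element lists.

Construct AC machine:
Trie (insert patterns):
  0='ε' goto a→1 c→4
  1='a' goto b→2 c→8
  2='ab' goto b→3
  3='abb' goto ·  [P0 ends]
  4='c' goto a→5
  5='ca' goto c→6
  6='cac' goto e→7
  7='cace' goto ·  [P1 ends]
  8='ac' goto e→9
  9='ace' goto ·  [P2 ends]

Failure links (BFS by depth):
  fail(1) 'a': from fail(0)=0 chase 'a': 0 ⇒ 0;  out=∅∪out(0)=∅
  fail(4) 'c': from fail(0)=0 chase 'c': 0 ⇒ 0;  out=∅∪out(0)=∅
  fail(2) 'ab': from fail(1)=0 chase 'b': 0 ⇒ 0;  out=∅∪out(0)=∅
  fail(5) 'ca': from fail(4)=0 chase 'a': 0 ⇒ 1;  out=∅∪out(1)=∅
  fail(8) 'ac': from fail(1)=0 chase 'c': 0 ⇒ 4;  out=∅∪out(4)=∅
  fail(3) 'abb': from fail(2)=0 chase 'b': 0 ⇒ 0;  out={0}∪out(0)={0}
  fail(6) 'cac': from fail(5)=1 chase 'c': 1 ⇒ 8;  out=∅∪out(8)=∅
  fail(9) 'ace': from fail(8)=4 chase 'e': 4→0 ⇒ 0;  out={2}∪out(0)={2}
  fail(7) 'cace': from fail(6)=8 chase 'e': 8 ⇒ 9;  out={1}∪out(9)={1,2}

Scan:
i=0 'b': node 0→0
i=1 'a': node 0→1
i=2 'c': node 1→8
i=3 'e': node 8→9  emit P2@[1:3]
i=4 'e': node 9→0 ·f
i=5 'a': node 0→1
i=6 'b': node 1→2
i=7 'b': node 2→3  emit P0@[5:7]
i=8 'e': node 3→0 ·f
i=9 'a': node 0→1
i=10 'c': node 1→8
i=11 'a': node 8→5 ·f
i=12 'c': node 5→6
i=13 'e': node 6→7  emit P1@[10:13],P2@[11:13]
i=14 'e': node 7→0 ·f
i=15 'd': node 0→0
i=16 'a': node 0→1
i=17 'a': node 1→1 ·f
i=18 'b': node 1→2
i=19 'b': node 2→3  emit P0@[17:19]
i=20 'a': node 3→1 ·f
i=21 'c': node 1→8
i=22 'c': node 8→4 ·f
i=23 'a': node 4→5
i=24 'c': node 5→6
i=25 'e': node 6→7  emit P1@[22:25],P2@[23:25]
i=26 'c': node 7→4 ·f
i=27 'c': node 4→4 ·f
i=28 'd': node 4→0 ·f
i=29 'c': node 0→4
i=30 'a': node 4→5
i=31 'c': node 5→6
i=32 'e': node 6→7  emit P1@[29:32],P2@[30:32]
i=33 'c': node 7→4 ·f
i=34 'a': node 4→5
i=35 'c': node 5→6
i=36 'e': node 6→7  emit P1@[33:36],P2@[34:36]
i=37 'a': node 7→1 ·f

Matches: [[3,2],[7,0],[13,1],[13,2],[19,0],[25,1],[25,2],[32,1],[32,2],[36,1],[36,2]]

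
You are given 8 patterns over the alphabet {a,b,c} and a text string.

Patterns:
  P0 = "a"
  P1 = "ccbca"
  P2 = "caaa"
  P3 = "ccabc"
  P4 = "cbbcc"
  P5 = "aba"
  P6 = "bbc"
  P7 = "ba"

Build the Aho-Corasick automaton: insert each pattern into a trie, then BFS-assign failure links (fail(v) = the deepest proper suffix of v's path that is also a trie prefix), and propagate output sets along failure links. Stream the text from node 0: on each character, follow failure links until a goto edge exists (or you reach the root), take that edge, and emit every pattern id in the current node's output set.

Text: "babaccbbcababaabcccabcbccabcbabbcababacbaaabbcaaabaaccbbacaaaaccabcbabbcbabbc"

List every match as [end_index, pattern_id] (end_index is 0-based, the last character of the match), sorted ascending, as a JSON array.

Build:
Trie (insert patterns):
  n0 'ε': a→1 b→19 c→2
  n1 'a': b→17  [P0 ends]
  n2 'c': a→7 b→13 c→3
  n3 'cc': a→10 b→4
  n4 'ccb': c→5
  n5 'ccbc': a→6
  n6 'ccbca': ·  [P1 ends]
  n7 'ca': a→8
  n8 'caa': a→9
  n9 'caaa': ·  [P2 ends]
  n10 'cca': b→11
  n11 'ccab': c→12
  n12 'ccabc': ·  [P3 ends]
  n13 'cb': b→14
  n14 'cbb': c→15
  n15 'cbbc': c→16
  n16 'cbbcc': ·  [P4 ends]
  n17 'ab': a→18
  n18 'aba': ·  [P5 ends]
  n19 'b': a→22 b→20
  n20 'bb': c→21
  n21 'bbc': ·  [P6 ends]
  n22 'ba': ·  [P7 ends]

Failure links (BFS by depth):
  n1('a'): parent n0 fail=0; on 'a' 0 → fail=0;  out {0}∪∅={0}
  n2('c'): parent n0 fail=0; on 'c' 0 → fail=0;  out ∅∪∅=∅
  n19('b'): parent n0 fail=0; on 'b' 0 → fail=0;  out ∅∪∅=∅
  n3('cc'): parent n2 fail=0; on 'c' 0 → fail=2;  out ∅∪∅=∅
  n7('ca'): parent n2 fail=0; on 'a' 0 → fail=1;  out ∅∪{0}={0}
  n13('cb'): parent n2 fail=0; on 'b' 0 → fail=19;  out ∅∪∅=∅
  n17('ab'): parent n1 fail=0; on 'b' 0 → fail=19;  out ∅∪∅=∅
  n20('bb'): parent n19 fail=0; on 'b' 0 → fail=19;  out ∅∪∅=∅
  n22('ba'): parent n19 fail=0; on 'a' 0 → fail=1;  out {7}∪{0}={0,7}
  n4('ccb'): parent n3 fail=2; on 'b' 2 → fail=13;  out ∅∪∅=∅
  n8('caa'): parent n7 fail=1; on 'a' 1→0 → fail=1;  out ∅∪{0}={0}
  n10('cca'): parent n3 fail=2; on 'a' 2 → fail=7;  out ∅∪{0}={0}
  n14('cbb'): parent n13 fail=19; on 'b' 19 → fail=20;  out ∅∪∅=∅
  n18('aba'): parent n17 fail=19; on 'a' 19 → fail=22;  out {5}∪{0,7}={0,5,7}
  n21('bbc'): parent n20 fail=19; on 'c' 19→0 → fail=2;  out {6}∪∅={6}
  n5('ccbc'): parent n4 fail=13; on 'c' 13→19→0 → fail=2;  out ∅∪∅=∅
  n9('caaa'): parent n8 fail=1; on 'a' 1→0 → fail=1;  out {2}∪{0}={0,2}
  n11('ccab'): parent n10 fail=7; on 'b' 7→1 → fail=17;  out ∅∪∅=∅
  n15('cbbc'): parent n14 fail=20; on 'c' 20 → fail=21;  out ∅∪{6}={6}
  n6('ccbca'): parent n5 fail=2; on 'a' 2 → fail=7;  out {1}∪{0}={0,1}
  n12('ccabc'): parent n11 fail=17; on 'c' 17→19→0 → fail=2;  out {3}∪∅={3}
  n16('cbbcc'): parent n15 fail=21; on 'c' 21→2 → fail=3;  out {4}∪∅={4}

Run:
i=0 'b': node 0→19
i=1 'a': node 19→22  emit P0@[1:1],P7@[0:1]
i=2 'b': node 22→17 ·f
i=3 'a': node 17→18  emit P0@[3:3],P5@[1:3],P7@[2:3]
i=4 'c': node 18→2 ·f
i=5 'c': node 2→3
i=6 'b': node 3→4
i=7 'b': node 4→14 ·f
i=8 'c': node 14→15  emit P6@[6:8]
i=9 'a': node 15→7 ·f  emit P0@[9:9]
i=10 'b': node 7→17 ·f
i=11 'a': node 17→18  emit P0@[11:11],P5@[9:11],P7@[10:11]
i=12 'b': node 18→17 ·f
i=13 'a': node 17→18  emit P0@[13:13],P5@[11:13],P7@[12:13]
i=14 'a': node 18→1 ·f  emit P0@[14:14]
i=15 'b': node 1→17
i=16 'c': node 17→2 ·f
i=17 'c': node 2→3
i=18 'c': node 3→3 ·f
i=19 'a': node 3→10  emit P0@[19:19]
i=20 'b': node 10→11
i=21 'c': node 11→12  emit P3@[17:21]
i=22 'b': node 12→13 ·f
i=23 'c': node 13→2 ·f
i=24 'c': node 2→3
i=25 'a': node 3→10  emit P0@[25:25]
i=26 'b': node 10→11
i=27 'c': node 11→12  emit P3@[23:27]
i=28 'b': node 12→13 ·f
i=29 'a': node 13→22 ·f  emit P0@[29:29],P7@[28:29]
i=30 'b': node 22→17 ·f
i=31 'b': node 17→20 ·f
i=32 'c': node 20→21  emit P6@[30:32]
i=33 'a': node 21→7 ·f  emit P0@[33:33]
i=34 'b': node 7→17 ·f
i=35 'a': node 17→18  emit P0@[35:35],P5@[33:35],P7@[34:35]
i=36 'b': node 18→17 ·f
i=37 'a': node 17→18  emit P0@[37:37],P5@[35:37],P7@[36:37]
i=38 'c': node 18→2 ·f
i=39 'b': node 2→13
i=40 'a': node 13→22 ·f  emit P0@[40:40],P7@[39:40]
i=41 'a': node 22→1 ·f  emit P0@[41:41]
i=42 'a': node 1→1 ·f  emit P0@[42:42]
i=43 'b': node 1→17
i=44 'b': node 17→20 ·f
i=45 'c': node 20→21  emit P6@[43:45]
i=46 'a': node 21→7 ·f  emit P0@[46:46]
i=47 'a': node 7→8  emit P0@[47:47]
i=48 'a': node 8→9  emit P0@[48:48],P2@[45:48]
i=49 'b': node 9→17 ·f
i=50 'a': node 17→18  emit P0@[50:50],P5@[48:50],P7@[49:50]
i=51 'a': node 18→1 ·f  emit P0@[51:51]
i=52 'c': node 1→2 ·f
i=53 'c': node 2→3
i=54 'b': node 3→4
i=55 'b': node 4→14 ·f
i=56 'a': node 14→22 ·f  emit P0@[56:56],P7@[55:56]
i=57 'c': node 22→2 ·f
i=58 'a': node 2→7  emit P0@[58:58]
i=59 'a': node 7→8  emit P0@[59:59]
i=60 'a': node 8→9  emit P0@[60:60],P2@[57:60]
i=61 'a': node 9→1 ·f  emit P0@[61:61]
i=62 'c': node 1→2 ·f
i=63 'c': node 2→3
i=64 'a': node 3→10  emit P0@[64:64]
i=65 'b': node 10→11
i=66 'c': node 11→12  emit P3@[62:66]
i=67 'b': node 12→13 ·f
i=68 'a': node 13→22 ·f  emit P0@[68:68],P7@[67:68]
i=69 'b': node 22→17 ·f
i=70 'b': node 17→20 ·f
i=71 'c': node 20→21  emit P6@[69:71]
i=72 'b': node 21→13 ·f
i=73 'a': node 13→22 ·f  emit P0@[73:73],P7@[72:73]
i=74 'b': node 22→17 ·f
i=75 'b': node 17→20 ·f
i=76 'c': node 20→21  emit P6@[74:76]

Matches: [[1,0],[1,7],[3,0],[3,5],[3,7],[8,6],[9,0],[11,0],[11,5],[11,7],[13,0],[13,5],[13,7],[14,0],[19,0],[21,3],[25,0],[27,3],[29,0],[29,7],[32,6],[33,0],[35,0],[35,5],[35,7],[37,0],[37,5],[37,7],[40,0],[40,7],[41,0],[42,0],[45,6],[46,0],[47,0],[48,0],[48,2],[50,0],[50,5],[50,7],[51,0],[56,0],[56,7],[58,0],[59,0],[60,0],[60,2],[61,0],[64,0],[66,3],[68,0],[68,7],[71,6],[73,0],[73,7],[76,6]]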